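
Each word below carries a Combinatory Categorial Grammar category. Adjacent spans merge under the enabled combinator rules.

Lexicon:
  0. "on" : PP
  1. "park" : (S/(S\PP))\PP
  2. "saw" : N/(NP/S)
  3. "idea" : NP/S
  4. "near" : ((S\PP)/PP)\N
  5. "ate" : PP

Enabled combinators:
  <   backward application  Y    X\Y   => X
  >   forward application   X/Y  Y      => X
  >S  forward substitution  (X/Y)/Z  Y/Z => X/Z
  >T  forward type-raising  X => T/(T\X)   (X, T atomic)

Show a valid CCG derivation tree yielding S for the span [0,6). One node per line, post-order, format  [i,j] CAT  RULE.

[0,6] S   >
  [0,2] S/(S\PP)   <
    [0,1] "on" : PP
    [1,2] "park" : (S/(S\PP))\PP
  [2,6] S\PP   >
    [2,5] (S\PP)/PP   <
      [2,4] N   >
        [2,3] "saw" : N/(NP/S)
        [3,4] "idea" : NP/S
      [4,5] "near" : ((S\PP)/PP)\N
    [5,6] "ate" : PP

[0,1] PP  lex  "on"
[1,2] (S/(S\PP))\PP  lex  "park"
[0,2] S/(S\PP)  <  k=1
[2,3] N/(NP/S)  lex  "saw"
[3,4] NP/S  lex  "idea"
[2,4] N  >  k=3
[4,5] ((S\PP)/PP)\N  lex  "near"
[2,5] (S\PP)/PP  <  k=4
[5,6] PP  lex  "ate"
[2,6] S\PP  >  k=5
[0,6] S  >  k=2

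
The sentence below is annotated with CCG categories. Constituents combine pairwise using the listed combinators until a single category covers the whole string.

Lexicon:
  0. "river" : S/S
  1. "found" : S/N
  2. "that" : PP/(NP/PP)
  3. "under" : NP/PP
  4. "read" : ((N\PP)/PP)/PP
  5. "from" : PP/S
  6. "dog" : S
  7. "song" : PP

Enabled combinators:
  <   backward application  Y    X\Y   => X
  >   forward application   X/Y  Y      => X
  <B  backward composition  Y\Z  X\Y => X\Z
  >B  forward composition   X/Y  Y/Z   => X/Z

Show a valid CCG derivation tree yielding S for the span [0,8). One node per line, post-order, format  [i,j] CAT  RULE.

[0,8] S   >
  [0,2] S/N   >B
    [0,1] "river" : S/S
    [1,2] "found" : S/N
  [2,8] N   <
    [2,4] PP   >
      [2,3] "that" : PP/(NP/PP)
      [3,4] "under" : NP/PP
    [4,8] N\PP   >
      [4,7] (N\PP)/PP   >
        [4,5] "read" : ((N\PP)/PP)/PP
        [5,7] PP   >
          [5,6] "from" : PP/S
          [6,7] "dog" : S
      [7,8] "song" : PP

[0,1] S/S  lex  "river"
[1,2] S/N  lex  "found"
[0,2] S/N  >B  k=1
[2,3] PP/(NP/PP)  lex  "that"
[3,4] NP/PP  lex  "under"
[2,4] PP  >  k=3
[4,5] ((N\PP)/PP)/PP  lex  "read"
[5,6] PP/S  lex  "from"
[6,7] S  lex  "dog"
[5,7] PP  >  k=6
[4,7] (N\PP)/PP  >  k=5
[7,8] PP  lex  "song"
[4,8] N\PP  >  k=7
[2,8] N  <  k=4
[0,8] S  >  k=2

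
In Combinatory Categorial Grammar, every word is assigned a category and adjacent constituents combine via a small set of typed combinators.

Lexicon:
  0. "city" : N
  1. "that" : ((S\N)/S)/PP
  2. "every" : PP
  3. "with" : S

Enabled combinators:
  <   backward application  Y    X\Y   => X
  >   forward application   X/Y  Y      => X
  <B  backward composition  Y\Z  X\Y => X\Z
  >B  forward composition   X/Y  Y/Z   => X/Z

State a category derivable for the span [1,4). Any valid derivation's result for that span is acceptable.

S\N

[0,4] S   <
  [0,1] "city" : N
  [1,4] S\N   >
    [1,3] (S\N)/S   >
      [1,2] "that" : ((S\N)/S)/PP
      [2,3] "every" : PP
    [3,4] "with" : S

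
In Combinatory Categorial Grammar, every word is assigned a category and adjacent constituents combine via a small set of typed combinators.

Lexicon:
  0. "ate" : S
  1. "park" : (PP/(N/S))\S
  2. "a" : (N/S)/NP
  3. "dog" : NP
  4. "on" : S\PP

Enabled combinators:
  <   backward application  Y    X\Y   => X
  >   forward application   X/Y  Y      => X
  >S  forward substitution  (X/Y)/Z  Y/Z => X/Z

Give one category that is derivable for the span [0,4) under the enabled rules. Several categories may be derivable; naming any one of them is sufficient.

[0,5] S   <
  [0,4] PP   >
    [0,2] PP/(N/S)   <
      [0,1] "ate" : S
      [1,2] "park" : (PP/(N/S))\S
    [2,4] N/S   >
      [2,3] "a" : (N/S)/NP
      [3,4] "dog" : NP
  [4,5] "on" : S\PP

PP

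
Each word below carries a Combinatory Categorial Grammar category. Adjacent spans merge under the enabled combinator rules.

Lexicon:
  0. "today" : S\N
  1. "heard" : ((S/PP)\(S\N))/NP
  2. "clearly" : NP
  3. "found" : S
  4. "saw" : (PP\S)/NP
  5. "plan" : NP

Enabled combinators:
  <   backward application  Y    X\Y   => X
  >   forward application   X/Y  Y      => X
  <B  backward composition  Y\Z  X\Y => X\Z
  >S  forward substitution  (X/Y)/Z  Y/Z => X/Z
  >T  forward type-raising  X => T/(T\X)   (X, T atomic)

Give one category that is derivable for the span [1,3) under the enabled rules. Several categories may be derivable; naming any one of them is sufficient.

(S/PP)\(S\N)

[0,6] S   >
  [0,3] S/PP   <
    [0,1] "today" : S\N
    [1,3] (S/PP)\(S\N)   >
      [1,2] "heard" : ((S/PP)\(S\N))/NP
      [2,3] "clearly" : NP
  [3,6] PP   >
    [3,4] PP/(PP\S)   >T
      [3,4] "found" : S
    [4,6] PP\S   >
      [4,5] "saw" : (PP\S)/NP
      [5,6] "plan" : NP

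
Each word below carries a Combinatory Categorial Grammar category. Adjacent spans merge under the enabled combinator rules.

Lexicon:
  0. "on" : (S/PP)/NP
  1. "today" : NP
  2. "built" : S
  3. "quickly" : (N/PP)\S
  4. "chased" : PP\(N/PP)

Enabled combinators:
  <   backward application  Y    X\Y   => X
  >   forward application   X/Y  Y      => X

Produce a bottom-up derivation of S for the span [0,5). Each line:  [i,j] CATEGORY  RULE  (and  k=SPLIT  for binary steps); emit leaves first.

[0,5] S   >
  [0,2] S/PP   >
    [0,1] "on" : (S/PP)/NP
    [1,2] "today" : NP
  [2,5] PP   <
    [2,4] N/PP   <
      [2,3] "built" : S
      [3,4] "quickly" : (N/PP)\S
    [4,5] "chased" : PP\(N/PP)

[0,1] (S/PP)/NP  lex  "on"
[1,2] NP  lex  "today"
[0,2] S/PP  >  k=1
[2,3] S  lex  "built"
[3,4] (N/PP)\S  lex  "quickly"
[2,4] N/PP  <  k=3
[4,5] PP\(N/PP)  lex  "chased"
[2,5] PP  <  k=4
[0,5] S  >  k=2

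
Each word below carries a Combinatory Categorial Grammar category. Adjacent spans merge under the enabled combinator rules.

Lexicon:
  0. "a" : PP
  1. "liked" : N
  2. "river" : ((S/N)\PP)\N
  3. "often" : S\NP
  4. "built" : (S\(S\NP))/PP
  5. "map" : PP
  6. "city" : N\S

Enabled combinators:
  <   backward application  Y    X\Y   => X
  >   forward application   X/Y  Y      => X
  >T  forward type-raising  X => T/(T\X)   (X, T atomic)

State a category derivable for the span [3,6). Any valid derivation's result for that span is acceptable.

S

[0,7] S   >
  [0,3] S/N   <
    [0,1] "a" : PP
    [1,3] (S/N)\PP   <
      [1,2] "liked" : N
      [2,3] "river" : ((S/N)\PP)\N
  [3,7] N   <
    [3,6] S   <
      [3,4] "often" : S\NP
      [4,6] S\(S\NP)   >
        [4,5] "built" : (S\(S\NP))/PP
        [5,6] "map" : PP
    [6,7] "city" : N\S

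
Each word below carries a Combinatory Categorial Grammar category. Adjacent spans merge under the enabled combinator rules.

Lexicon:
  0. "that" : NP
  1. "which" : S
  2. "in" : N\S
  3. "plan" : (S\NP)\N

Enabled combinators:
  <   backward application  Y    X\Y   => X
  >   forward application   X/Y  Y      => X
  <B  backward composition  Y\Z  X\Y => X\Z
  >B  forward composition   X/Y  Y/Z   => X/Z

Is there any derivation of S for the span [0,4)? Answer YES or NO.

[0,4] S   <
  [0,1] "that" : NP
  [1,4] S\NP   <
    [1,3] N   <
      [1,2] "which" : S
      [2,3] "in" : N\S
    [3,4] "plan" : (S\NP)\N

YES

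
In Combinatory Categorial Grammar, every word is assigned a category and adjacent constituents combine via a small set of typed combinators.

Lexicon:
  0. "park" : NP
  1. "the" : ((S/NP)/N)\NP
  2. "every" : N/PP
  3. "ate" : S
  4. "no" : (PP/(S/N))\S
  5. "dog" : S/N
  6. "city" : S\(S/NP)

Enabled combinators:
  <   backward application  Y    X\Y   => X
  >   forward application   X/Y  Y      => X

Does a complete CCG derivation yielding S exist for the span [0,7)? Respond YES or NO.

YES

[0,7] S   <
  [0,6] S/NP   >
    [0,2] (S/NP)/N   <
      [0,1] "park" : NP
      [1,2] "the" : ((S/NP)/N)\NP
    [2,6] N   >
      [2,3] "every" : N/PP
      [3,6] PP   >
        [3,5] PP/(S/N)   <
          [3,4] "ate" : S
          [4,5] "no" : (PP/(S/N))\S
        [5,6] "dog" : S/N
  [6,7] "city" : S\(S/NP)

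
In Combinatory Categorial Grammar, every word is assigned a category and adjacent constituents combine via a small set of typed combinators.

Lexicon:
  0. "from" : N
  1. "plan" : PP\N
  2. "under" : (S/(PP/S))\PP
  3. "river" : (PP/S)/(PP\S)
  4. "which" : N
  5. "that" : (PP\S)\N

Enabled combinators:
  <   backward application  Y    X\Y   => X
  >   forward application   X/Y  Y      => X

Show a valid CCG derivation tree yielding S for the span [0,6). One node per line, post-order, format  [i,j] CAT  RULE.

[0,6] S   >
  [0,3] S/(PP/S)   <
    [0,2] PP   <
      [0,1] "from" : N
      [1,2] "plan" : PP\N
    [2,3] "under" : (S/(PP/S))\PP
  [3,6] PP/S   >
    [3,4] "river" : (PP/S)/(PP\S)
    [4,6] PP\S   <
      [4,5] "which" : N
      [5,6] "that" : (PP\S)\N

[0,1] N  lex  "from"
[1,2] PP\N  lex  "plan"
[0,2] PP  <  k=1
[2,3] (S/(PP/S))\PP  lex  "under"
[0,3] S/(PP/S)  <  k=2
[3,4] (PP/S)/(PP\S)  lex  "river"
[4,5] N  lex  "which"
[5,6] (PP\S)\N  lex  "that"
[4,6] PP\S  <  k=5
[3,6] PP/S  >  k=4
[0,6] S  >  k=3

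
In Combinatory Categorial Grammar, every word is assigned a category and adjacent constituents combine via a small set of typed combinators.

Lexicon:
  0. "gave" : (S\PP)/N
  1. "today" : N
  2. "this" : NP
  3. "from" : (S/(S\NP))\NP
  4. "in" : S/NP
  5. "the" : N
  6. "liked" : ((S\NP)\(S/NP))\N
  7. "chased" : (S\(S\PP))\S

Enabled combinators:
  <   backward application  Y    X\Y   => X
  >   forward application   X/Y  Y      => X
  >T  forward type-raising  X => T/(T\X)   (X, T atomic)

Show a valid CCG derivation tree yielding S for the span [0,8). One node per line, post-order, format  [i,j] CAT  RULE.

[0,1] (S\PP)/N  lex  "gave"
[1,2] N  lex  "today"
[0,2] S\PP  >  k=1
[2,3] NP  lex  "this"
[3,4] (S/(S\NP))\NP  lex  "from"
[2,4] S/(S\NP)  <  k=3
[4,5] S/NP  lex  "in"
[5,6] N  lex  "the"
[6,7] ((S\NP)\(S/NP))\N  lex  "liked"
[5,7] (S\NP)\(S/NP)  <  k=6
[4,7] S\NP  <  k=5
[2,7] S  >  k=4
[7,8] (S\(S\PP))\S  lex  "chased"
[2,8] S\(S\PP)  <  k=7
[0,8] S  <  k=2

[0,8] S   <
  [0,2] S\PP   >
    [0,1] "gave" : (S\PP)/N
    [1,2] "today" : N
  [2,8] S\(S\PP)   <
    [2,7] S   >
      [2,4] S/(S\NP)   <
        [2,3] "this" : NP
        [3,4] "from" : (S/(S\NP))\NP
      [4,7] S\NP   <
        [4,5] "in" : S/NP
        [5,7] (S\NP)\(S/NP)   <
          [5,6] "the" : N
          [6,7] "liked" : ((S\NP)\(S/NP))\N
    [7,8] "chased" : (S\(S\PP))\S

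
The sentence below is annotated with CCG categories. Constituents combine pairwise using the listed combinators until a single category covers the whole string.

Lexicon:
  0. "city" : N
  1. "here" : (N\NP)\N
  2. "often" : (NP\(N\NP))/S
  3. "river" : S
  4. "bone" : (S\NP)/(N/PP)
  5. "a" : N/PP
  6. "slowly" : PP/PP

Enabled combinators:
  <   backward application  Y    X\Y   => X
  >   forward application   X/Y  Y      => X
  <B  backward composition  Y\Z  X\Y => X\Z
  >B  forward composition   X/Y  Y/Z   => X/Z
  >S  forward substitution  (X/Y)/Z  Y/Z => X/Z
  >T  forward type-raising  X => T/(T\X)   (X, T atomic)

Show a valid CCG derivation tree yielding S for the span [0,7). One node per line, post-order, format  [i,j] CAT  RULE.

[0,7] S   <
  [0,4] NP   >
    [0,1] NP/(NP\N)   >T
      [0,1] "city" : N
    [1,4] NP\N   <B
      [1,2] "here" : (N\NP)\N
      [2,4] NP\(N\NP)   >
        [2,3] "often" : (NP\(N\NP))/S
        [3,4] "river" : S
  [4,7] S\NP   >
    [4,5] "bone" : (S\NP)/(N/PP)
    [5,7] N/PP   >B
      [5,6] "a" : N/PP
      [6,7] "slowly" : PP/PP

[0,1] N  lex  "city"
[0,1] NP/(NP\N)  >T
[1,2] (N\NP)\N  lex  "here"
[2,3] (NP\(N\NP))/S  lex  "often"
[3,4] S  lex  "river"
[2,4] NP\(N\NP)  >  k=3
[1,4] NP\N  <B  k=2
[0,4] NP  >  k=1
[4,5] (S\NP)/(N/PP)  lex  "bone"
[5,6] N/PP  lex  "a"
[6,7] PP/PP  lex  "slowly"
[5,7] N/PP  >B  k=6
[4,7] S\NP  >  k=5
[0,7] S  <  k=4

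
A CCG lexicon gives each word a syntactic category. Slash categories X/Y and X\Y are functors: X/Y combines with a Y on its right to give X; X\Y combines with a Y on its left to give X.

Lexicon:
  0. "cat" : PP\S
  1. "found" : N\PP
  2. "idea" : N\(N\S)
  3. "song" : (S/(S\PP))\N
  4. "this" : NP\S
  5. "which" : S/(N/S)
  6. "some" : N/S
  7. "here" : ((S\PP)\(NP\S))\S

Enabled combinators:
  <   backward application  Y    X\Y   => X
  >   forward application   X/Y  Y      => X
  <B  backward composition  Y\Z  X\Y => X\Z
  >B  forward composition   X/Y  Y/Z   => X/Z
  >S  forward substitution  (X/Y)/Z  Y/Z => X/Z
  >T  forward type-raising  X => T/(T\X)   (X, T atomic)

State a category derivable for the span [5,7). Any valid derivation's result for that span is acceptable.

[0,8] S   >
  [0,4] S/(S\PP)   <
    [0,3] N   <
      [0,2] N\S   <B
        [0,1] "cat" : PP\S
        [1,2] "found" : N\PP
      [2,3] "idea" : N\(N\S)
    [3,4] "song" : (S/(S\PP))\N
  [4,8] S\PP   <
    [4,5] "this" : NP\S
    [5,8] (S\PP)\(NP\S)   <
      [5,7] S   >
        [5,6] "which" : S/(N/S)
        [6,7] "some" : N/S
      [7,8] "here" : ((S\PP)\(NP\S))\S

S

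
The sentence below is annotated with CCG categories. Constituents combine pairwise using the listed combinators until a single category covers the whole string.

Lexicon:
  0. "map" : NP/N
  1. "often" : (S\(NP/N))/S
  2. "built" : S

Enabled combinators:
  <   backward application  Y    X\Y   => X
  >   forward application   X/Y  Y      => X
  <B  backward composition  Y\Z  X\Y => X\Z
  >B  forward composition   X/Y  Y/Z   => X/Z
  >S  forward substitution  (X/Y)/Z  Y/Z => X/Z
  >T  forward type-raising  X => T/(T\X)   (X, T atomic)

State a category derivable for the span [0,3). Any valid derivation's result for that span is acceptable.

S

[0,3] S   <
  [0,1] "map" : NP/N
  [1,3] S\(NP/N)   >
    [1,2] "often" : (S\(NP/N))/S
    [2,3] "built" : S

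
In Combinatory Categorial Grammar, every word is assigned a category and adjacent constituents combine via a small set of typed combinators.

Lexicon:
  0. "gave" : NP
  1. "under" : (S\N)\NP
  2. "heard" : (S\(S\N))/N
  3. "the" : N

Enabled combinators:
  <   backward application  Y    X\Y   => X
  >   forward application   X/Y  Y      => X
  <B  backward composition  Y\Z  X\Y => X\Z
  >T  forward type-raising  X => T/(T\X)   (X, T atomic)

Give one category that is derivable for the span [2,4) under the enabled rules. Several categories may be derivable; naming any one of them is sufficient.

S\(S\N)

[0,4] S   <
  [0,2] S\N   <
    [0,1] "gave" : NP
    [1,2] "under" : (S\N)\NP
  [2,4] S\(S\N)   >
    [2,3] "heard" : (S\(S\N))/N
    [3,4] "the" : N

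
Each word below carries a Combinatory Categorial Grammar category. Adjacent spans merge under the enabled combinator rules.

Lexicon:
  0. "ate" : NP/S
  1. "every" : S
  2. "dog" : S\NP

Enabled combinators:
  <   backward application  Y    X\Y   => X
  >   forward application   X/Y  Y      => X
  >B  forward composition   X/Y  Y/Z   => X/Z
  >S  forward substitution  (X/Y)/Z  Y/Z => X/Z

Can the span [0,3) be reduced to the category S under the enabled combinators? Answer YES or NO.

YES

[0,3] S   <
  [0,2] NP   >
    [0,1] "ate" : NP/S
    [1,2] "every" : S
  [2,3] "dog" : S\NP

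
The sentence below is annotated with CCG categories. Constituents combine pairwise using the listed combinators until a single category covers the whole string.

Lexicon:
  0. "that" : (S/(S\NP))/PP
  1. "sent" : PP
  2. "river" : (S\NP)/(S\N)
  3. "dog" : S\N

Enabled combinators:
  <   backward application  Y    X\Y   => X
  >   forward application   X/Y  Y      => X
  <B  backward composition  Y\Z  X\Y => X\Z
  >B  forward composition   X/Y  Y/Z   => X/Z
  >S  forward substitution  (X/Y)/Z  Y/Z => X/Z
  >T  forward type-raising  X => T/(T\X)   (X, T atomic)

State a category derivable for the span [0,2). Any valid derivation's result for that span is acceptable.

[0,4] S   >
  [0,2] S/(S\NP)   >
    [0,1] "that" : (S/(S\NP))/PP
    [1,2] "sent" : PP
  [2,4] S\NP   >
    [2,3] "river" : (S\NP)/(S\N)
    [3,4] "dog" : S\N

S/(S\NP)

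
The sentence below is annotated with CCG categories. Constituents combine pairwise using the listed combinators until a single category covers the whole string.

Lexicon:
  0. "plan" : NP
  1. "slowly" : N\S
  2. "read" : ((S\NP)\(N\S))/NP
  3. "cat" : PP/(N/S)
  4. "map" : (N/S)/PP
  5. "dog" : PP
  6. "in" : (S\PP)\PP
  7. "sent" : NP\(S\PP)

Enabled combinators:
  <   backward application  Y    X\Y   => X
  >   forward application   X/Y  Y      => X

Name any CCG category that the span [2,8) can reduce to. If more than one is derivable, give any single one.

[0,8] S   <
  [0,1] "plan" : NP
  [1,8] S\NP   <
    [1,2] "slowly" : N\S
    [2,8] (S\NP)\(N\S)   >
      [2,3] "read" : ((S\NP)\(N\S))/NP
      [3,8] NP   <
        [3,7] S\PP   <
          [3,6] PP   >
            [3,4] "cat" : PP/(N/S)
            [4,6] N/S   >
              [4,5] "map" : (N/S)/PP
              [5,6] "dog" : PP
          [6,7] "in" : (S\PP)\PP
        [7,8] "sent" : NP\(S\PP)

(S\NP)\(N\S)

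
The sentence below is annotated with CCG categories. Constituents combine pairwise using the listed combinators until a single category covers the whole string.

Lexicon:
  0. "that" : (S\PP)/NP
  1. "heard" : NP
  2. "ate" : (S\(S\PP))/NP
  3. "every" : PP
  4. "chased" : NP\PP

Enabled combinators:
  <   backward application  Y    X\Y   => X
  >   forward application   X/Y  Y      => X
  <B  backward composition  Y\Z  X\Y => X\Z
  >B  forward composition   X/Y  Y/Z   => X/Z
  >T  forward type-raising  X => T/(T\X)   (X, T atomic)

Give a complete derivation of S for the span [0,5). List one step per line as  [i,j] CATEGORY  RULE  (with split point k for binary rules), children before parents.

[0,1] (S\PP)/NP  lex  "that"
[1,2] NP  lex  "heard"
[0,2] S\PP  >  k=1
[2,3] (S\(S\PP))/NP  lex  "ate"
[3,4] PP  lex  "every"
[4,5] NP\PP  lex  "chased"
[3,5] NP  <  k=4
[2,5] S\(S\PP)  >  k=3
[0,5] S  <  k=2

[0,5] S   <
  [0,2] S\PP   >
    [0,1] "that" : (S\PP)/NP
    [1,2] "heard" : NP
  [2,5] S\(S\PP)   >
    [2,3] "ate" : (S\(S\PP))/NP
    [3,5] NP   <
      [3,4] "every" : PP
      [4,5] "chased" : NP\PP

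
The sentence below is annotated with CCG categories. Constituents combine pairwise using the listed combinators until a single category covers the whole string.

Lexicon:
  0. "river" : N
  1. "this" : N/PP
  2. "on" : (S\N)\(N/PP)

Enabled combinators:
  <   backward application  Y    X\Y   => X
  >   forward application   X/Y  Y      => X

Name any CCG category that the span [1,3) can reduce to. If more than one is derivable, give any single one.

[0,3] S   <
  [0,1] "river" : N
  [1,3] S\N   <
    [1,2] "this" : N/PP
    [2,3] "on" : (S\N)\(N/PP)

S\N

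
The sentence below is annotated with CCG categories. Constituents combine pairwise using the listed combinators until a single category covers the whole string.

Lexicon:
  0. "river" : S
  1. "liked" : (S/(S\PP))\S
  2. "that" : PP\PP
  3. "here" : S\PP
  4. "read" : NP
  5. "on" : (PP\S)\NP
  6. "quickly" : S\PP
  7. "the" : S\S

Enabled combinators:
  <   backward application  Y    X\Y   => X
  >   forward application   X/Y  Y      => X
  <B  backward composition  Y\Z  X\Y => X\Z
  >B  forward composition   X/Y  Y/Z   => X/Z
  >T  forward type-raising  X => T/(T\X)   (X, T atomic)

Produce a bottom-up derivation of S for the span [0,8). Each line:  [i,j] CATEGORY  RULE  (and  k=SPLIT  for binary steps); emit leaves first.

[0,1] S  lex  "river"
[1,2] (S/(S\PP))\S  lex  "liked"
[0,2] S/(S\PP)  <  k=1
[2,3] PP\PP  lex  "that"
[3,4] S\PP  lex  "here"
[2,4] S\PP  <B  k=3
[4,5] NP  lex  "read"
[5,6] (PP\S)\NP  lex  "on"
[4,6] PP\S  <  k=5
[6,7] S\PP  lex  "quickly"
[4,7] S\S  <B  k=6
[2,7] S\PP  <B  k=4
[7,8] S\S  lex  "the"
[2,8] S\PP  <B  k=7
[0,8] S  >  k=2

[0,8] S   >
  [0,2] S/(S\PP)   <
    [0,1] "river" : S
    [1,2] "liked" : (S/(S\PP))\S
  [2,8] S\PP   <B
    [2,7] S\PP   <B
      [2,4] S\PP   <B
        [2,3] "that" : PP\PP
        [3,4] "here" : S\PP
      [4,7] S\S   <B
        [4,6] PP\S   <
          [4,5] "read" : NP
          [5,6] "on" : (PP\S)\NP
        [6,7] "quickly" : S\PP
    [7,8] "the" : S\S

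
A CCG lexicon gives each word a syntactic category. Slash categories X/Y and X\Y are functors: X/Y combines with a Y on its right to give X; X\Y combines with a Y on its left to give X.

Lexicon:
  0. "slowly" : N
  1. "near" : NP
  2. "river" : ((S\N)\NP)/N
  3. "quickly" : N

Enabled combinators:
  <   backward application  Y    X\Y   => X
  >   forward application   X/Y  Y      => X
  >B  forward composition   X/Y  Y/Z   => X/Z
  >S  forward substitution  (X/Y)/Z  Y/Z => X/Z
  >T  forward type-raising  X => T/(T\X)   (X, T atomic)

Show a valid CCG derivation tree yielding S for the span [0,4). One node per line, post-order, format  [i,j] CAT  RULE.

[0,1] N  lex  "slowly"
[0,1] S/(S\N)  >T
[1,2] NP  lex  "near"
[2,3] ((S\N)\NP)/N  lex  "river"
[3,4] N  lex  "quickly"
[2,4] (S\N)\NP  >  k=3
[1,4] S\N  <  k=2
[0,4] S  >  k=1

[0,4] S   >
  [0,1] S/(S\N)   >T
    [0,1] "slowly" : N
  [1,4] S\N   <
    [1,2] "near" : NP
    [2,4] (S\N)\NP   >
      [2,3] "river" : ((S\N)\NP)/N
      [3,4] "quickly" : N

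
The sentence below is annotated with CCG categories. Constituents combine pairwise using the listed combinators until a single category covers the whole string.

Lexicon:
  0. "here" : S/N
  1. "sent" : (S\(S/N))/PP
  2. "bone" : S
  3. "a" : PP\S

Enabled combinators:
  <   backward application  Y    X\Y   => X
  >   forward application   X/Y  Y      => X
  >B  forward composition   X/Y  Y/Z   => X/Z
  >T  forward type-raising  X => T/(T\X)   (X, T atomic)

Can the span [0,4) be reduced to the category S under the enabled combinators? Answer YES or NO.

[0,4] S   <
  [0,1] "here" : S/N
  [1,4] S\(S/N)   >
    [1,2] "sent" : (S\(S/N))/PP
    [2,4] PP   <
      [2,3] "bone" : S
      [3,4] "a" : PP\S

YES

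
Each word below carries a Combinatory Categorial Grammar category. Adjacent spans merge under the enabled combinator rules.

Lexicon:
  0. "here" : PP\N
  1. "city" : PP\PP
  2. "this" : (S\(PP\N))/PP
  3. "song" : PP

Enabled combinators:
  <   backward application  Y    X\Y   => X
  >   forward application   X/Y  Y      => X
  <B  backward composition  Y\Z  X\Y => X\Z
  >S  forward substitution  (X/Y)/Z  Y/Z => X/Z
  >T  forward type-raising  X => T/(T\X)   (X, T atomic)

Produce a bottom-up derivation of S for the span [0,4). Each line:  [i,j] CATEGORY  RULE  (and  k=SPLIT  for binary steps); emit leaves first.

[0,1] PP\N  lex  "here"
[1,2] PP\PP  lex  "city"
[0,2] PP\N  <B  k=1
[2,3] (S\(PP\N))/PP  lex  "this"
[3,4] PP  lex  "song"
[2,4] S\(PP\N)  >  k=3
[0,4] S  <  k=2

[0,4] S   <
  [0,2] PP\N   <B
    [0,1] "here" : PP\N
    [1,2] "city" : PP\PP
  [2,4] S\(PP\N)   >
    [2,3] "this" : (S\(PP\N))/PP
    [3,4] "song" : PP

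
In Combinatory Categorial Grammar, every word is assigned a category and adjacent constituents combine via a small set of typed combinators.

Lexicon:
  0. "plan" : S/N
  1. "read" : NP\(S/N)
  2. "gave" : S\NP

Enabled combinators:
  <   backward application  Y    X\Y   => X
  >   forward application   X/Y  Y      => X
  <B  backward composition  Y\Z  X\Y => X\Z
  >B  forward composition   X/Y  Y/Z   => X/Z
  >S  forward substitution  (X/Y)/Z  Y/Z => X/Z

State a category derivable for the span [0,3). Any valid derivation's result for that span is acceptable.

S

[0,3] S   <
  [0,2] NP   <
    [0,1] "plan" : S/N
    [1,2] "read" : NP\(S/N)
  [2,3] "gave" : S\NP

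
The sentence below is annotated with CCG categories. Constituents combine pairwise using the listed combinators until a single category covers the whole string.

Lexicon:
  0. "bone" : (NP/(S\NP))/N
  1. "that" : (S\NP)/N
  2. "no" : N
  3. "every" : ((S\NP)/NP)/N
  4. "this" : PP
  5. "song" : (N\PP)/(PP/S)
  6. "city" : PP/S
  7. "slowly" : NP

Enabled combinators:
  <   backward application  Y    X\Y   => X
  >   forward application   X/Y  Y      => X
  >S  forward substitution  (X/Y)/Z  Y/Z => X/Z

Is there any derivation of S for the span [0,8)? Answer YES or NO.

[0,8] S   <
  [0,3] NP   >
    [0,2] NP/N   >S
      [0,1] "bone" : (NP/(S\NP))/N
      [1,2] "that" : (S\NP)/N
    [2,3] "no" : N
  [3,8] S\NP   >
    [3,7] (S\NP)/NP   >
      [3,4] "every" : ((S\NP)/NP)/N
      [4,7] N   <
        [4,5] "this" : PP
        [5,7] N\PP   >
          [5,6] "song" : (N\PP)/(PP/S)
          [6,7] "city" : PP/S
    [7,8] "slowly" : NP

YES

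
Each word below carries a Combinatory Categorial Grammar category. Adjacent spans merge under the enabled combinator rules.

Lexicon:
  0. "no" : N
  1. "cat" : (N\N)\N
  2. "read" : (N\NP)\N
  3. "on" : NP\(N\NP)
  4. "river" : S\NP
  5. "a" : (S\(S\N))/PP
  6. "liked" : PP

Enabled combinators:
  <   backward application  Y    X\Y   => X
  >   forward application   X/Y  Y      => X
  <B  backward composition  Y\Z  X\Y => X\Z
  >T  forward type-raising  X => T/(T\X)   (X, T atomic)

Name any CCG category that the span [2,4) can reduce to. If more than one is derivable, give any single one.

[0,7] S   <
  [0,5] S\N   <B
    [0,4] NP\N   <B
      [0,2] N\N   <
        [0,1] "no" : N
        [1,2] "cat" : (N\N)\N
      [2,4] NP\N   <B
        [2,3] "read" : (N\NP)\N
        [3,4] "on" : NP\(N\NP)
    [4,5] "river" : S\NP
  [5,7] S\(S\N)   >
    [5,6] "a" : (S\(S\N))/PP
    [6,7] "liked" : PP

NP\N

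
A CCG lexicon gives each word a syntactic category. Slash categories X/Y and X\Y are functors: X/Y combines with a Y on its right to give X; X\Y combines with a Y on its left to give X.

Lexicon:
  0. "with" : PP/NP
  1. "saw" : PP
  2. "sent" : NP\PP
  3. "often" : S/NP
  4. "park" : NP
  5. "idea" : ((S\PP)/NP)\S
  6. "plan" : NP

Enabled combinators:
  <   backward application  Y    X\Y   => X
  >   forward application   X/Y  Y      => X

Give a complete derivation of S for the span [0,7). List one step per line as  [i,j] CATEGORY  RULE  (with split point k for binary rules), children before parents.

[0,7] S   <
  [0,3] PP   >
    [0,1] "with" : PP/NP
    [1,3] NP   <
      [1,2] "saw" : PP
      [2,3] "sent" : NP\PP
  [3,7] S\PP   >
    [3,6] (S\PP)/NP   <
      [3,5] S   >
        [3,4] "often" : S/NP
        [4,5] "park" : NP
      [5,6] "idea" : ((S\PP)/NP)\S
    [6,7] "plan" : NP

[0,1] PP/NP  lex  "with"
[1,2] PP  lex  "saw"
[2,3] NP\PP  lex  "sent"
[1,3] NP  <  k=2
[0,3] PP  >  k=1
[3,4] S/NP  lex  "often"
[4,5] NP  lex  "park"
[3,5] S  >  k=4
[5,6] ((S\PP)/NP)\S  lex  "idea"
[3,6] (S\PP)/NP  <  k=5
[6,7] NP  lex  "plan"
[3,7] S\PP  >  k=6
[0,7] S  <  k=3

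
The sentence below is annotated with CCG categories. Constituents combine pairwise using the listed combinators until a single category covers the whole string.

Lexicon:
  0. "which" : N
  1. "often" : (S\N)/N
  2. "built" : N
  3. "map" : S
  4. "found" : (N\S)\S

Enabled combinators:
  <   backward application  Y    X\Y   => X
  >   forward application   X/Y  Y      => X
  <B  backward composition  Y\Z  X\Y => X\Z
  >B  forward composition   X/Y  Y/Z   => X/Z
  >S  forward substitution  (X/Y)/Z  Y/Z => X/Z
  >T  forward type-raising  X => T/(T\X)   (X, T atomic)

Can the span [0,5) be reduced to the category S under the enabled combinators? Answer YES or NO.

N (S\N)/N N S (N\S)\S
CKY chart[0,5] = {N, N/(N\N), NP/(NP\N), PP/(PP\N), S/(S\N)}; S ∉ chart

NO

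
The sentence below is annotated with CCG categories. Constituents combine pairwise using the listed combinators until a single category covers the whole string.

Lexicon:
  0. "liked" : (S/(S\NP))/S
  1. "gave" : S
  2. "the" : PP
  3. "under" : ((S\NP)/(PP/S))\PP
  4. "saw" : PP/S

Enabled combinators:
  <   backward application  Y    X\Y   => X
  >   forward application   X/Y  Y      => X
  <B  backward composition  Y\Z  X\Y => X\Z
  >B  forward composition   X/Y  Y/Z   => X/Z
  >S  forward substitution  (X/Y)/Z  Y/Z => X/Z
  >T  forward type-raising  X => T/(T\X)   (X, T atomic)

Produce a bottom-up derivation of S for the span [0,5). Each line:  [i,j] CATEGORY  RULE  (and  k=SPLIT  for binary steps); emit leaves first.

[0,1] (S/(S\NP))/S  lex  "liked"
[1,2] S  lex  "gave"
[0,2] S/(S\NP)  >  k=1
[2,3] PP  lex  "the"
[3,4] ((S\NP)/(PP/S))\PP  lex  "under"
[2,4] (S\NP)/(PP/S)  <  k=3
[4,5] PP/S  lex  "saw"
[2,5] S\NP  >  k=4
[0,5] S  >  k=2

[0,5] S   >
  [0,2] S/(S\NP)   >
    [0,1] "liked" : (S/(S\NP))/S
    [1,2] "gave" : S
  [2,5] S\NP   >
    [2,4] (S\NP)/(PP/S)   <
      [2,3] "the" : PP
      [3,4] "under" : ((S\NP)/(PP/S))\PP
    [4,5] "saw" : PP/S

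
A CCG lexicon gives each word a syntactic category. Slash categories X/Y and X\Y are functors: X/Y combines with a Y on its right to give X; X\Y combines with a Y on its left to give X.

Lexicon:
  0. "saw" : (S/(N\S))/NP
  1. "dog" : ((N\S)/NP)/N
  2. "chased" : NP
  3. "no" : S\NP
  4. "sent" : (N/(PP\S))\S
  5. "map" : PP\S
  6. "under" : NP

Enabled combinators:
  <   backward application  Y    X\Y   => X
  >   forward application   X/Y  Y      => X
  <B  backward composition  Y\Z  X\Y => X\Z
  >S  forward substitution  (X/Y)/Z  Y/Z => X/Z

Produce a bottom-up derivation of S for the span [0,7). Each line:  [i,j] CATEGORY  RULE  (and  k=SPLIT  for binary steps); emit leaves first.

[0,7] S   >
  [0,6] S/NP   >S
    [0,1] "saw" : (S/(N\S))/NP
    [1,6] (N\S)/NP   >
      [1,2] "dog" : ((N\S)/NP)/N
      [2,6] N   >
        [2,5] N/(PP\S)   <
          [2,4] S   <
            [2,3] "chased" : NP
            [3,4] "no" : S\NP
          [4,5] "sent" : (N/(PP\S))\S
        [5,6] "map" : PP\S
  [6,7] "under" : NP

[0,1] (S/(N\S))/NP  lex  "saw"
[1,2] ((N\S)/NP)/N  lex  "dog"
[2,3] NP  lex  "chased"
[3,4] S\NP  lex  "no"
[2,4] S  <  k=3
[4,5] (N/(PP\S))\S  lex  "sent"
[2,5] N/(PP\S)  <  k=4
[5,6] PP\S  lex  "map"
[2,6] N  >  k=5
[1,6] (N\S)/NP  >  k=2
[0,6] S/NP  >S  k=1
[6,7] NP  lex  "under"
[0,7] S  >  k=6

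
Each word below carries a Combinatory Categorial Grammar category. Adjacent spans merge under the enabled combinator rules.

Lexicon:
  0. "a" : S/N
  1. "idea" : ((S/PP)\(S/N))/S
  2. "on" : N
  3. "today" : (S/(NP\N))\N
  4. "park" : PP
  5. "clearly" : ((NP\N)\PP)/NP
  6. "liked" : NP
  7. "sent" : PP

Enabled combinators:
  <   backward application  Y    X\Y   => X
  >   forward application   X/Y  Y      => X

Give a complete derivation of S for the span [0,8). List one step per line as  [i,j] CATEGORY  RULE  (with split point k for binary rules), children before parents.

[0,8] S   >
  [0,7] S/PP   <
    [0,1] "a" : S/N
    [1,7] (S/PP)\(S/N)   >
      [1,2] "idea" : ((S/PP)\(S/N))/S
      [2,7] S   >
        [2,4] S/(NP\N)   <
          [2,3] "on" : N
          [3,4] "today" : (S/(NP\N))\N
        [4,7] NP\N   <
          [4,5] "park" : PP
          [5,7] (NP\N)\PP   >
            [5,6] "clearly" : ((NP\N)\PP)/NP
            [6,7] "liked" : NP
  [7,8] "sent" : PP

[0,1] S/N  lex  "a"
[1,2] ((S/PP)\(S/N))/S  lex  "idea"
[2,3] N  lex  "on"
[3,4] (S/(NP\N))\N  lex  "today"
[2,4] S/(NP\N)  <  k=3
[4,5] PP  lex  "park"
[5,6] ((NP\N)\PP)/NP  lex  "clearly"
[6,7] NP  lex  "liked"
[5,7] (NP\N)\PP  >  k=6
[4,7] NP\N  <  k=5
[2,7] S  >  k=4
[1,7] (S/PP)\(S/N)  >  k=2
[0,7] S/PP  <  k=1
[7,8] PP  lex  "sent"
[0,8] S  >  k=7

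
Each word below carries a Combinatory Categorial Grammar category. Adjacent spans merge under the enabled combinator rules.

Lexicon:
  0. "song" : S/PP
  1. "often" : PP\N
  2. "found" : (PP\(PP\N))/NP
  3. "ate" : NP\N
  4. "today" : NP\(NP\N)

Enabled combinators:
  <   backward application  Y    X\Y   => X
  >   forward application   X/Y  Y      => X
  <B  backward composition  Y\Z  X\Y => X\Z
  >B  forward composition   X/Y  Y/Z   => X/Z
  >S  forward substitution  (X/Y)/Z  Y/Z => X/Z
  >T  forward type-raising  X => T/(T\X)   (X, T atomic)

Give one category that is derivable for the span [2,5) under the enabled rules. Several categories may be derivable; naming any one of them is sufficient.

PP\(PP\N)

[0,5] S   >
  [0,1] "song" : S/PP
  [1,5] PP   <
    [1,2] "often" : PP\N
    [2,5] PP\(PP\N)   >
      [2,3] "found" : (PP\(PP\N))/NP
      [3,5] NP   <
        [3,4] "ate" : NP\N
        [4,5] "today" : NP\(NP\N)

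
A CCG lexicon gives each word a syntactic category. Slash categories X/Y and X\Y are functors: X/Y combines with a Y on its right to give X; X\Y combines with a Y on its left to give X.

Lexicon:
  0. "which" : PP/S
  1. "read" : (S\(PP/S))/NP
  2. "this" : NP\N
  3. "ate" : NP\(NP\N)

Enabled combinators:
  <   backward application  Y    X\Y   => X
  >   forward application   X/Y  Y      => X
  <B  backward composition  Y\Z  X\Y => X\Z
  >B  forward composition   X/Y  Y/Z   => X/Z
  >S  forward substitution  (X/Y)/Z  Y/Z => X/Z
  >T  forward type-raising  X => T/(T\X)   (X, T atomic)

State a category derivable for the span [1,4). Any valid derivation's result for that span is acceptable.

S\(PP/S)

[0,4] S   <
  [0,1] "which" : PP/S
  [1,4] S\(PP/S)   >
    [1,2] "read" : (S\(PP/S))/NP
    [2,4] NP   <
      [2,3] "this" : NP\N
      [3,4] "ate" : NP\(NP\N)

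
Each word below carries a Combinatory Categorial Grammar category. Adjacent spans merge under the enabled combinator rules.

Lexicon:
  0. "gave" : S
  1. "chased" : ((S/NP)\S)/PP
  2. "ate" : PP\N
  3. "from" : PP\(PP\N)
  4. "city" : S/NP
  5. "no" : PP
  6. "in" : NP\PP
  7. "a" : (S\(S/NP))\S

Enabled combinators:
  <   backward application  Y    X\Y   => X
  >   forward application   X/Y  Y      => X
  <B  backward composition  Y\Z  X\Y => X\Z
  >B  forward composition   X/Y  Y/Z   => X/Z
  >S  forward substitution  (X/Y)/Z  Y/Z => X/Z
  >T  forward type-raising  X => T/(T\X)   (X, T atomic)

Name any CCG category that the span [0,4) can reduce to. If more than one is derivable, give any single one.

[0,8] S   <
  [0,4] S/NP   <
    [0,1] "gave" : S
    [1,4] (S/NP)\S   >
      [1,2] "chased" : ((S/NP)\S)/PP
      [2,4] PP   <
        [2,3] "ate" : PP\N
        [3,4] "from" : PP\(PP\N)
  [4,8] S\(S/NP)   <
    [4,7] S   >
      [4,5] "city" : S/NP
      [5,7] NP   <
        [5,6] "no" : PP
        [6,7] "in" : NP\PP
    [7,8] "a" : (S\(S/NP))\S

S/NP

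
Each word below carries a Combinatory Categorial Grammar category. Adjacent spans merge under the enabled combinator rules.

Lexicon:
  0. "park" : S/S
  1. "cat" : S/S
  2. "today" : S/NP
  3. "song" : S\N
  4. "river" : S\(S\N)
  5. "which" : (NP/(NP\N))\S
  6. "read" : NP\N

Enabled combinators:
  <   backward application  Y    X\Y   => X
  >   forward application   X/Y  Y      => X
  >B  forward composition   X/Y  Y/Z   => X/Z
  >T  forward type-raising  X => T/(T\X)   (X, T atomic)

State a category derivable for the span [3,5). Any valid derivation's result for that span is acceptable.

[0,7] S   >
  [0,3] S/NP   >B
    [0,2] S/S   >B
      [0,1] "park" : S/S
      [1,2] "cat" : S/S
    [2,3] "today" : S/NP
  [3,7] NP   >
    [3,6] NP/(NP\N)   <
      [3,5] S   <
        [3,4] "song" : S\N
        [4,5] "river" : S\(S\N)
      [5,6] "which" : (NP/(NP\N))\S
    [6,7] "read" : NP\N

S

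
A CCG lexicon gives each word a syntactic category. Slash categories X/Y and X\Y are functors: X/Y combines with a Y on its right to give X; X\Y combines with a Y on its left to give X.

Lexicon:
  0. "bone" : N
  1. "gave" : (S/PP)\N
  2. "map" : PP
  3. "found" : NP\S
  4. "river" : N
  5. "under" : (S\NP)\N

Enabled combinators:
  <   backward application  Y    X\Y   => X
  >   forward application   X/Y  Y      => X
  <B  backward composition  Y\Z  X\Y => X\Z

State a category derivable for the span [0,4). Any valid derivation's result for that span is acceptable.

[0,6] S   <
  [0,4] NP   <
    [0,3] S   >
      [0,2] S/PP   <
        [0,1] "bone" : N
        [1,2] "gave" : (S/PP)\N
      [2,3] "map" : PP
    [3,4] "found" : NP\S
  [4,6] S\NP   <
    [4,5] "river" : N
    [5,6] "under" : (S\NP)\N

NP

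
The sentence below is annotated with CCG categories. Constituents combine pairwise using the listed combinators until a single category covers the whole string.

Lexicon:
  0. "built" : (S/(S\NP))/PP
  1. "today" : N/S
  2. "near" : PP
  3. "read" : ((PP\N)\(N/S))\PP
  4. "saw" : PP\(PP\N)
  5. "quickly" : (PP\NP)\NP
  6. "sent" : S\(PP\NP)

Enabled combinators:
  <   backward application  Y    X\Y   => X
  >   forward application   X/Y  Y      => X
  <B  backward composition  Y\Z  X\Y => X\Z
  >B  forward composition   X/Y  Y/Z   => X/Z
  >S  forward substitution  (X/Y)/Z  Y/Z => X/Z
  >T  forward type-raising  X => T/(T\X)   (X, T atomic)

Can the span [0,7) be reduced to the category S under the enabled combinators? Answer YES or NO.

YES

[0,7] S   >
  [0,5] S/(S\NP)   >
    [0,1] "built" : (S/(S\NP))/PP
    [1,5] PP   <
      [1,4] PP\N   <
        [1,2] "today" : N/S
        [2,4] (PP\N)\(N/S)   <
          [2,3] "near" : PP
          [3,4] "read" : ((PP\N)\(N/S))\PP
      [4,5] "saw" : PP\(PP\N)
  [5,7] S\NP   <B
    [5,6] "quickly" : (PP\NP)\NP
    [6,7] "sent" : S\(PP\NP)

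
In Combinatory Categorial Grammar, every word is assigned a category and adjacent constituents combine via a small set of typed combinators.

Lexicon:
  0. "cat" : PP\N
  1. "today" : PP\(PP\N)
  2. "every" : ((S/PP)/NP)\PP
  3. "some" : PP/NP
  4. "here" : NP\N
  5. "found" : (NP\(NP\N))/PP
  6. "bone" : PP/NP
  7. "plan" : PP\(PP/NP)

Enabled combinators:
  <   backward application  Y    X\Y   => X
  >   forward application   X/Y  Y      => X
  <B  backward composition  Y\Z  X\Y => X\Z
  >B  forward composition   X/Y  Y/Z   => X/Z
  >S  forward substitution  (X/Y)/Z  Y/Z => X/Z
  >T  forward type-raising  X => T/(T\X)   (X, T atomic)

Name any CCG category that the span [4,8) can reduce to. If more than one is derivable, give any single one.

NP

[0,8] S   >
  [0,4] S/NP   >S
    [0,3] (S/PP)/NP   <
      [0,2] PP   <
        [0,1] "cat" : PP\N
        [1,2] "today" : PP\(PP\N)
      [2,3] "every" : ((S/PP)/NP)\PP
    [3,4] "some" : PP/NP
  [4,8] NP   <
    [4,5] "here" : NP\N
    [5,8] NP\(NP\N)   >
      [5,6] "found" : (NP\(NP\N))/PP
      [6,8] PP   <
        [6,7] "bone" : PP/NP
        [7,8] "plan" : PP\(PP/NP)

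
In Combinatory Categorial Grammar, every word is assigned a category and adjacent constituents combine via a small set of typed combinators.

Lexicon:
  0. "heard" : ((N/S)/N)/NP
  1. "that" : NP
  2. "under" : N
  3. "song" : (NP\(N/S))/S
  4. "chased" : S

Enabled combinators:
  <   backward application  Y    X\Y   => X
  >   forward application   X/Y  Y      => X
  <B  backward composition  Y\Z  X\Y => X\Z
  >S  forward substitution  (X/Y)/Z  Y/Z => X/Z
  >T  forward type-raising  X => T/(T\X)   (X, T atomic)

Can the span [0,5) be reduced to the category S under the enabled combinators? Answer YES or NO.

((N/S)/N)/NP NP N (NP\(N/S))/S S
CKY chart[0,5] = {N/(N\NP), NP, NP/(NP\NP), PP/(PP\NP), S/(S\NP)}; S ∉ chart

NO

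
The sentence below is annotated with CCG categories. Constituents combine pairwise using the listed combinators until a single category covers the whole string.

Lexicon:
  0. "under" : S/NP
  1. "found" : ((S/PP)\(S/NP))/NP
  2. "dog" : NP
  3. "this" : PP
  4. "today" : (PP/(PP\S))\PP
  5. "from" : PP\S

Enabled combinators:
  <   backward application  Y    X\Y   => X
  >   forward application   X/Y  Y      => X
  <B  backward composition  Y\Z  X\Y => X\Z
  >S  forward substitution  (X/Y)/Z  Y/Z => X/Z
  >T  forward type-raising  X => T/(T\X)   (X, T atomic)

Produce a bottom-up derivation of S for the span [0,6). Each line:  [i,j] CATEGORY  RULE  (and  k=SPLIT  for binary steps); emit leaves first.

[0,1] S/NP  lex  "under"
[1,2] ((S/PP)\(S/NP))/NP  lex  "found"
[2,3] NP  lex  "dog"
[1,3] (S/PP)\(S/NP)  >  k=2
[0,3] S/PP  <  k=1
[3,4] PP  lex  "this"
[4,5] (PP/(PP\S))\PP  lex  "today"
[3,5] PP/(PP\S)  <  k=4
[5,6] PP\S  lex  "from"
[3,6] PP  >  k=5
[0,6] S  >  k=3

[0,6] S   >
  [0,3] S/PP   <
    [0,1] "under" : S/NP
    [1,3] (S/PP)\(S/NP)   >
      [1,2] "found" : ((S/PP)\(S/NP))/NP
      [2,3] "dog" : NP
  [3,6] PP   >
    [3,5] PP/(PP\S)   <
      [3,4] "this" : PP
      [4,5] "today" : (PP/(PP\S))\PP
    [5,6] "from" : PP\S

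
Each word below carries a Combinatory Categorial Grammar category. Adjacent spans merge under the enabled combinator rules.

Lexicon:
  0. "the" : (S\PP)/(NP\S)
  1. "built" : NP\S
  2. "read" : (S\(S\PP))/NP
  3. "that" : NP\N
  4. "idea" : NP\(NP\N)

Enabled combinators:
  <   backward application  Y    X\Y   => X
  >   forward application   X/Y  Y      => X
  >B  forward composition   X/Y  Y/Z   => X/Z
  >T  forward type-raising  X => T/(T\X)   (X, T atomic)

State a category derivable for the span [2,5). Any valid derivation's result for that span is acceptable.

[0,5] S   <
  [0,2] S\PP   >
    [0,1] "the" : (S\PP)/(NP\S)
    [1,2] "built" : NP\S
  [2,5] S\(S\PP)   >
    [2,3] "read" : (S\(S\PP))/NP
    [3,5] NP   <
      [3,4] "that" : NP\N
      [4,5] "idea" : NP\(NP\N)

S\(S\PP)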